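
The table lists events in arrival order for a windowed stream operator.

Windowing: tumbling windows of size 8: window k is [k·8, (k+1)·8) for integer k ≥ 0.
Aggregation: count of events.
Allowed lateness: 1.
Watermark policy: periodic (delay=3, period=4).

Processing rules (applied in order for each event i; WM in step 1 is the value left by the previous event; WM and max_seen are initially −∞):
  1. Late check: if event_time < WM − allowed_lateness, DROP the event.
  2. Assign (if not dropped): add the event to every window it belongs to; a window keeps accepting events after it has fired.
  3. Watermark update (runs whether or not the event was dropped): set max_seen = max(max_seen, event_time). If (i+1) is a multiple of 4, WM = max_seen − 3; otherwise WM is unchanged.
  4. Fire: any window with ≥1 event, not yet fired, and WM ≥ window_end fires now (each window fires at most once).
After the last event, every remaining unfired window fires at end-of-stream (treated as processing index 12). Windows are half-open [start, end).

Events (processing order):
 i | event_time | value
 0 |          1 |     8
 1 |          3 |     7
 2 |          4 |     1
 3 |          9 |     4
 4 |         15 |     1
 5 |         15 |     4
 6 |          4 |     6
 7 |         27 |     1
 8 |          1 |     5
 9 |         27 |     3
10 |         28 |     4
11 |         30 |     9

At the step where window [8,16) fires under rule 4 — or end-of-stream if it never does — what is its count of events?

i=0 t=1 v=8: → [0,8); WM=−∞
i=1 t=3 v=7: → [0,8); WM=−∞
i=2 t=4 v=1: → [0,8); WM=−∞
i=3 t=9 v=4: → [8,16); WM=6
i=4 t=15 v=1: → [8,16); WM=6
i=5 t=15 v=4: → [8,16); WM=6
i=6 t=4 v=6: DROP (t<6-1); WM=6
i=7 t=27 v=1: → [24,32); WM=24; [0,8) fires=3 [8,16) fires=3
i=8 t=1 v=5: DROP (t<24-1); WM=24
i=9 t=27 v=3: → [24,32); WM=24
i=10 t=28 v=4: → [24,32); WM=24
i=11 t=30 v=9: → [24,32); WM=27

3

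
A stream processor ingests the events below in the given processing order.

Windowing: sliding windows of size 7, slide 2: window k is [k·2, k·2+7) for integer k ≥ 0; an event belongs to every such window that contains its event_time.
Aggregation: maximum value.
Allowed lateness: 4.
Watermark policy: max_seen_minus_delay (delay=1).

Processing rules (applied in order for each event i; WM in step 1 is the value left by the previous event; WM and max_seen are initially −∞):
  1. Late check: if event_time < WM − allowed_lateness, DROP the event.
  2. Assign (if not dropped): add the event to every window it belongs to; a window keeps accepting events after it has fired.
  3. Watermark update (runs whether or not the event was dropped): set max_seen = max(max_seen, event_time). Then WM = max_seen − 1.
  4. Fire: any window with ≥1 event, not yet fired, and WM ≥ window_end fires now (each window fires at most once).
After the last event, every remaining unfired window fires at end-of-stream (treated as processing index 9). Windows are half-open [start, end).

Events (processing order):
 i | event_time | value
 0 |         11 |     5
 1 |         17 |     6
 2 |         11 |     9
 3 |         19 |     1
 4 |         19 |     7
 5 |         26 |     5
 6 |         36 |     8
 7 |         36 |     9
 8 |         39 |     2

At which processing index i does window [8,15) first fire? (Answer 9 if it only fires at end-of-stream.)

i=0 t=11 v=5: → [10,17),[8,15),[6,13); WM=10
i=1 t=17 v=6: → [16,23),[14,21),[12,19); WM=16; [6,13) fires=5 [8,15) fires=5
i=2 t=11 v=9: DROP (t<16-4); WM=16
i=3 t=19 v=1: → [18,25),[16,23),[14,21); WM=18; [10,17) fires=5
i=4 t=19 v=7: → [18,25),[16,23),[14,21); WM=18
i=5 t=26 v=5: → [26,33),[24,31),[22,29),[20,27); WM=25; [12,19) fires=6 [14,21) fires=7 [16,23) fires=7 [18,25) fires=7
i=6 t=36 v=8: → [36,43),[34,41),[32,39),[30,37); WM=35; [20,27) fires=5 [22,29) fires=5 [24,31) fires=5 [26,33) fires=5
i=7 t=36 v=9: → [36,43),[34,41),[32,39),[30,37); WM=35
i=8 t=39 v=2: → [38,45),[36,43),[34,41); WM=38; [30,37) fires=9

1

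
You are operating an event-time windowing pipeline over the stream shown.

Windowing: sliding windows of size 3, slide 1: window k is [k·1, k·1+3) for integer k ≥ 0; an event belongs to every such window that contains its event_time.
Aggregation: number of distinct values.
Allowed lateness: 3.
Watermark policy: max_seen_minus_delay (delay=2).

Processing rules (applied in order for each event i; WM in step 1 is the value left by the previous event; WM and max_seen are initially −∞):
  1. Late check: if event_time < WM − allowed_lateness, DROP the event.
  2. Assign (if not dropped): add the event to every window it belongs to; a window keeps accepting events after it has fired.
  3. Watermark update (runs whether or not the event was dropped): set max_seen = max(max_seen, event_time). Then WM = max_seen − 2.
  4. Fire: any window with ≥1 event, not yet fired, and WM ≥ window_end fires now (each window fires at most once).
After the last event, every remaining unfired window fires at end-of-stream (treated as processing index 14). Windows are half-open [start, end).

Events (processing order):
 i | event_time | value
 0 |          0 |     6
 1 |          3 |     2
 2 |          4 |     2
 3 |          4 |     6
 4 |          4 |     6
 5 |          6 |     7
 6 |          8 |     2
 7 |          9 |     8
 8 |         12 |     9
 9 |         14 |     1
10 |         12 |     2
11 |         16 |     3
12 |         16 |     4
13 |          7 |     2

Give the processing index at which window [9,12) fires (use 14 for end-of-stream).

9

i=0 t=0 v=6: → [0,3); WM=-2
i=1 t=3 v=2: → [3,6),[2,5),[1,4); WM=1
i=2 t=4 v=2: → [4,7),[3,6),[2,5); WM=2
i=3 t=4 v=6: → [4,7),[3,6),[2,5); WM=2
i=4 t=4 v=6: → [4,7),[3,6),[2,5); WM=2
i=5 t=6 v=7: → [6,9),[5,8),[4,7); WM=4; [0,3) fires=1 [1,4) fires=1
i=6 t=8 v=2: → [8,11),[7,10),[6,9); WM=6; [2,5) fires=2 [3,6) fires=2
i=7 t=9 v=8: → [9,12),[8,11),[7,10); WM=7; [4,7) fires=3
i=8 t=12 v=9: → [12,15),[11,14),[10,13); WM=10; [5,8) fires=1 [6,9) fires=2 [7,10) fires=2
i=9 t=14 v=1: → [14,17),[13,16),[12,15); WM=12; [8,11) fires=2 [9,12) fires=1
i=10 t=12 v=2: → [12,15),[11,14),[10,13); WM=12
i=11 t=16 v=3: → [16,19),[15,18),[14,17); WM=14; [10,13) fires=2 [11,14) fires=2
i=12 t=16 v=4: → [16,19),[15,18),[14,17); WM=14
i=13 t=7 v=2: DROP (t<14-3); WM=14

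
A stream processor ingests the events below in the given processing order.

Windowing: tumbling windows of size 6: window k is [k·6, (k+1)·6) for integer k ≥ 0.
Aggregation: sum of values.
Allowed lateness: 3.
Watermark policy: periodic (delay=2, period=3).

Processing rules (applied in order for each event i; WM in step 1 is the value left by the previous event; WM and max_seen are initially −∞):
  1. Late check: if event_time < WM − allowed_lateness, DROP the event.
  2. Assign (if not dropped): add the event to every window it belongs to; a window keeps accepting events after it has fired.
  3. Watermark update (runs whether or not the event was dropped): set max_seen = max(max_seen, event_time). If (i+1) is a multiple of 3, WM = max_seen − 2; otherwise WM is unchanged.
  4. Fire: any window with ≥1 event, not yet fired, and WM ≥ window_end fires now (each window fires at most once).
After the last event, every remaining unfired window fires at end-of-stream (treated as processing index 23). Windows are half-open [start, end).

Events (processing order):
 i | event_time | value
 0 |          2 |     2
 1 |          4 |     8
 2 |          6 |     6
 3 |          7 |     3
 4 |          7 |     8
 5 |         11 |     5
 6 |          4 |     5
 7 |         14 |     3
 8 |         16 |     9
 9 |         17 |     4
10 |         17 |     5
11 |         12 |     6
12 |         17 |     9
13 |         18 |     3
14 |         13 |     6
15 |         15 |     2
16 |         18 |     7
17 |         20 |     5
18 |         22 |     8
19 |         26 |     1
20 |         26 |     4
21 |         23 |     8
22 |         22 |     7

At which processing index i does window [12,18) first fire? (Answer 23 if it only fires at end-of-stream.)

17

i=0 t=2 v=2: → [0,6); WM=−∞
i=1 t=4 v=8: → [0,6); WM=−∞
i=2 t=6 v=6: → [6,12); WM=4
i=3 t=7 v=3: → [6,12); WM=4
i=4 t=7 v=8: → [6,12); WM=4
i=5 t=11 v=5: → [6,12); WM=9; [0,6) fires=10
i=6 t=4 v=5: DROP (t<9-3); WM=9
i=7 t=14 v=3: → [12,18); WM=9
i=8 t=16 v=9: → [12,18); WM=14; [6,12) fires=22
i=9 t=17 v=4: → [12,18); WM=14
i=10 t=17 v=5: → [12,18); WM=14
i=11 t=12 v=6: → [12,18); WM=15
i=12 t=17 v=9: → [12,18); WM=15
i=13 t=18 v=3: → [18,24); WM=15
i=14 t=13 v=6: → [12,18); WM=16
i=15 t=15 v=2: → [12,18); WM=16
i=16 t=18 v=7: → [18,24); WM=16
i=17 t=20 v=5: → [18,24); WM=18; [12,18) fires=44
i=18 t=22 v=8: → [18,24); WM=18
i=19 t=26 v=1: → [24,30); WM=18
i=20 t=26 v=4: → [24,30); WM=24; [18,24) fires=23
i=21 t=23 v=8: → [18,24); WM=24
i=22 t=22 v=7: → [18,24); WM=24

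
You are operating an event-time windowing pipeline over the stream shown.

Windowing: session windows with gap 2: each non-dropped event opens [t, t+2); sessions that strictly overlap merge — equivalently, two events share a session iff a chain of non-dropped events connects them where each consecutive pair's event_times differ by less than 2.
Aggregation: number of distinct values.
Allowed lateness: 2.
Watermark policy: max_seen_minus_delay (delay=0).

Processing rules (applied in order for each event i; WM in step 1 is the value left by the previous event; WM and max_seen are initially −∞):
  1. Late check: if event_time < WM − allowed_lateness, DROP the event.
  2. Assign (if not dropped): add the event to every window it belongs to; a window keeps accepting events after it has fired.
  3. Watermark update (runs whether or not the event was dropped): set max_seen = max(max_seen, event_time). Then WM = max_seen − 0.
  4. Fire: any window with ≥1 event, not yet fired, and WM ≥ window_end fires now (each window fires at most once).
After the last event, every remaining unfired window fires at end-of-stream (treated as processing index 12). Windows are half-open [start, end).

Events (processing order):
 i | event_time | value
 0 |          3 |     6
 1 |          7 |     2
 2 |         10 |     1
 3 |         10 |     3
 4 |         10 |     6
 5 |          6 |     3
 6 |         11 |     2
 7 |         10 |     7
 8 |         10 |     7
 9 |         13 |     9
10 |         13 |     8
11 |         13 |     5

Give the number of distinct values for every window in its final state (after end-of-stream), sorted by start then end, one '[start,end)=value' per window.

[3,5)=1 [7,9)=1 [10,13)=5 [13,15)=3

i=0 t=3 v=6: → [3,5); WM=3
i=1 t=7 v=2: → [7,9); WM=7
i=2 t=10 v=1: → [10,12); WM=10
i=3 t=10 v=3: → [10,12); WM=10
i=4 t=10 v=6: → [10,12); WM=10
i=5 t=6 v=3: DROP (t<10-2); WM=10
i=6 t=11 v=2: → [10,13); WM=11
i=7 t=10 v=7: → [10,13); WM=11
i=8 t=10 v=7: → [10,13); WM=11
i=9 t=13 v=9: → [13,15); WM=13
i=10 t=13 v=8: → [13,15); WM=13
i=11 t=13 v=5: → [13,15); WM=13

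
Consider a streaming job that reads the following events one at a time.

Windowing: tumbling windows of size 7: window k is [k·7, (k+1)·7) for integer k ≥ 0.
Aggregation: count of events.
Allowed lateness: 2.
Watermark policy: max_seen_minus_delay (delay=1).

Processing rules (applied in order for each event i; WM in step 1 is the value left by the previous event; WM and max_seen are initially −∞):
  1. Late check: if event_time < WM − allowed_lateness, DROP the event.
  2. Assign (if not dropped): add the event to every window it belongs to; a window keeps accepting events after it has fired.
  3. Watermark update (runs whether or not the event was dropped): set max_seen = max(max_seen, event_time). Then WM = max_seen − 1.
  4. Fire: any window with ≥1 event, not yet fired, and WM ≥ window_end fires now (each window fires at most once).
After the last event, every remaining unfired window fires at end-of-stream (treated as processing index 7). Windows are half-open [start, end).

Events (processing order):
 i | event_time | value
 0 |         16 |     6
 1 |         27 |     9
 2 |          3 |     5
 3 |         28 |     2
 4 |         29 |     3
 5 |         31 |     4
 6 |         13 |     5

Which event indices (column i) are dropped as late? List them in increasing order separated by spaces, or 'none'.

i=0 t=16 v=6: → [14,21); WM=15
i=1 t=27 v=9: → [21,28); WM=26; [14,21) fires=1
i=2 t=3 v=5: DROP (t<26-2); WM=26
i=3 t=28 v=2: → [28,35); WM=27
i=4 t=29 v=3: → [28,35); WM=28; [21,28) fires=1
i=5 t=31 v=4: → [28,35); WM=30
i=6 t=13 v=5: DROP (t<30-2); WM=30

2 6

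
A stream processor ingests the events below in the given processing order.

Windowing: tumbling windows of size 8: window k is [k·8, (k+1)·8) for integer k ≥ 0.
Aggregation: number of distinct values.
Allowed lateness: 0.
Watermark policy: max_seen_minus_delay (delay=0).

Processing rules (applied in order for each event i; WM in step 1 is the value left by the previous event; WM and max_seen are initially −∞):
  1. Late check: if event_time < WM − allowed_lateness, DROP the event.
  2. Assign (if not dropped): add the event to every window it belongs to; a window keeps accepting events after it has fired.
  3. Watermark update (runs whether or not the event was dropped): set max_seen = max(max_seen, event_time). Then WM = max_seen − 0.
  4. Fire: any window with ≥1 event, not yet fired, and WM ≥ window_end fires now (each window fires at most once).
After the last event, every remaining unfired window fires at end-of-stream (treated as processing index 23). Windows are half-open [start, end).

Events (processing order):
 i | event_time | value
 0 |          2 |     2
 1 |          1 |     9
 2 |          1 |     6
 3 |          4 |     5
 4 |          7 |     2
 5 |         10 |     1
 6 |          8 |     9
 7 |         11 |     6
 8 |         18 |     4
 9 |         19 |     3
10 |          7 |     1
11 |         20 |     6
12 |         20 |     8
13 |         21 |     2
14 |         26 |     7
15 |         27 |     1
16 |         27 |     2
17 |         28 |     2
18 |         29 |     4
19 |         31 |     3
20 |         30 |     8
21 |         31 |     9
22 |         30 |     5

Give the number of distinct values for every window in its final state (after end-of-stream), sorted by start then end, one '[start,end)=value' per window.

i=0 t=2 v=2: → [0,8); WM=2
i=1 t=1 v=9: DROP (t<2-0); WM=2
i=2 t=1 v=6: DROP (t<2-0); WM=2
i=3 t=4 v=5: → [0,8); WM=4
i=4 t=7 v=2: → [0,8); WM=7
i=5 t=10 v=1: → [8,16); WM=10; [0,8) fires=2
i=6 t=8 v=9: DROP (t<10-0); WM=10
i=7 t=11 v=6: → [8,16); WM=11
i=8 t=18 v=4: → [16,24); WM=18; [8,16) fires=2
i=9 t=19 v=3: → [16,24); WM=19
i=10 t=7 v=1: DROP (t<19-0); WM=19
i=11 t=20 v=6: → [16,24); WM=20
i=12 t=20 v=8: → [16,24); WM=20
i=13 t=21 v=2: → [16,24); WM=21
i=14 t=26 v=7: → [24,32); WM=26; [16,24) fires=5
i=15 t=27 v=1: → [24,32); WM=27
i=16 t=27 v=2: → [24,32); WM=27
i=17 t=28 v=2: → [24,32); WM=28
i=18 t=29 v=4: → [24,32); WM=29
i=19 t=31 v=3: → [24,32); WM=31
i=20 t=30 v=8: DROP (t<31-0); WM=31
i=21 t=31 v=9: → [24,32); WM=31
i=22 t=30 v=5: DROP (t<31-0); WM=31

[0,8)=2 [8,16)=2 [16,24)=5 [24,32)=6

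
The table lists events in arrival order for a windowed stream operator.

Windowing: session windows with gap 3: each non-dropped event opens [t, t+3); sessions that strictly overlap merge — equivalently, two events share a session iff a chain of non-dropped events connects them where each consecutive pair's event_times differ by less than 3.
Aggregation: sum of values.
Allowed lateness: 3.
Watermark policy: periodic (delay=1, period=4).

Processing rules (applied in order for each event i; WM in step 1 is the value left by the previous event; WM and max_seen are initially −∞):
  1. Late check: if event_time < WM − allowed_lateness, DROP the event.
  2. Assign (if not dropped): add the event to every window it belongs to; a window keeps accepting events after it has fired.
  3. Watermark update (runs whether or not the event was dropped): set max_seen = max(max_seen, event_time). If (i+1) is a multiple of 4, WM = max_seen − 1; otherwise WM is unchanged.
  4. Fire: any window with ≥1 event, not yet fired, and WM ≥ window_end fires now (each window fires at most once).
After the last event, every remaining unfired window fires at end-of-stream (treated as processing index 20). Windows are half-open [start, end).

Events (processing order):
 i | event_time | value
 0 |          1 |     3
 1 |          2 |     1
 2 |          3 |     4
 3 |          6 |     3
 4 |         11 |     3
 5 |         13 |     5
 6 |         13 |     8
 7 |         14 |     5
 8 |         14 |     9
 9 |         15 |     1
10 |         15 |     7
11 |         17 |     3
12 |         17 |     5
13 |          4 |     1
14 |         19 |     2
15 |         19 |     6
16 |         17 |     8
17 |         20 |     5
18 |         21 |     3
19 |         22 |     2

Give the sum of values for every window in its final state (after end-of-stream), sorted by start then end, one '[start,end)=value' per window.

[1,6)=8 [6,9)=3 [11,25)=72

i=0 t=1 v=3: → [1,4); WM=−∞
i=1 t=2 v=1: → [1,5); WM=−∞
i=2 t=3 v=4: → [1,6); WM=−∞
i=3 t=6 v=3: → [6,9); WM=5
i=4 t=11 v=3: → [11,14); WM=5
i=5 t=13 v=5: → [11,16); WM=5
i=6 t=13 v=8: → [11,16); WM=5
i=7 t=14 v=5: → [11,17); WM=13
i=8 t=14 v=9: → [11,17); WM=13
i=9 t=15 v=1: → [11,18); WM=13
i=10 t=15 v=7: → [11,18); WM=13
i=11 t=17 v=3: → [11,20); WM=16
i=12 t=17 v=5: → [11,20); WM=16
i=13 t=4 v=1: DROP (t<16-3); WM=16
i=14 t=19 v=2: → [11,22); WM=16
i=15 t=19 v=6: → [11,22); WM=18
i=16 t=17 v=8: → [11,22); WM=18
i=17 t=20 v=5: → [11,23); WM=18
i=18 t=21 v=3: → [11,24); WM=18
i=19 t=22 v=2: → [11,25); WM=21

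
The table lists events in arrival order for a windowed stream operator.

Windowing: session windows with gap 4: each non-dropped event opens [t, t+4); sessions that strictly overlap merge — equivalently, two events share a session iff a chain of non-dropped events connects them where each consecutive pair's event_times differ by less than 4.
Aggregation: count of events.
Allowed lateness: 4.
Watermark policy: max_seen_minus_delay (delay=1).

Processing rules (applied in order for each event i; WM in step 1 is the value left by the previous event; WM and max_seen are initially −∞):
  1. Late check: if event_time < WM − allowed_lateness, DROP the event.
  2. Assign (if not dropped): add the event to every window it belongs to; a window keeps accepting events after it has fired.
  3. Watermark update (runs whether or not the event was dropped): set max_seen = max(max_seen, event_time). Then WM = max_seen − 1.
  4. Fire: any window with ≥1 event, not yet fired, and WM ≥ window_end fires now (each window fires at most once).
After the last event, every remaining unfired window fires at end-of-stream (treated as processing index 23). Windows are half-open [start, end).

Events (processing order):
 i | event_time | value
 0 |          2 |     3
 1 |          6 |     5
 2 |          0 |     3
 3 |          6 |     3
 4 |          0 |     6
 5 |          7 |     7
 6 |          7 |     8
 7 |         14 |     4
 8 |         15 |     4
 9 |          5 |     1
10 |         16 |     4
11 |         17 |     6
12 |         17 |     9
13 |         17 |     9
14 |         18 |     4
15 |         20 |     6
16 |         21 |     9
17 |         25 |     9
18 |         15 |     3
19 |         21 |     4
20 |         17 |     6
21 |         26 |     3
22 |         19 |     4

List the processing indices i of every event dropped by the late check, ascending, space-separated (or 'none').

i=0 t=2 v=3: → [2,6); WM=1
i=1 t=6 v=5: → [6,10); WM=5
i=2 t=0 v=3: DROP (t<5-4); WM=5
i=3 t=6 v=3: → [6,10); WM=5
i=4 t=0 v=6: DROP (t<5-4); WM=5
i=5 t=7 v=7: → [6,11); WM=6
i=6 t=7 v=8: → [6,11); WM=6
i=7 t=14 v=4: → [14,18); WM=13
i=8 t=15 v=4: → [14,19); WM=14
i=9 t=5 v=1: DROP (t<14-4); WM=14
i=10 t=16 v=4: → [14,20); WM=15
i=11 t=17 v=6: → [14,21); WM=16
i=12 t=17 v=9: → [14,21); WM=16
i=13 t=17 v=9: → [14,21); WM=16
i=14 t=18 v=4: → [14,22); WM=17
i=15 t=20 v=6: → [14,24); WM=19
i=16 t=21 v=9: → [14,25); WM=20
i=17 t=25 v=9: → [25,29); WM=24
i=18 t=15 v=3: DROP (t<24-4); WM=24
i=19 t=21 v=4: → [14,25); WM=24
i=20 t=17 v=6: DROP (t<24-4); WM=24
i=21 t=26 v=3: → [25,30); WM=25
i=22 t=19 v=4: DROP (t<25-4); WM=25

2 4 9 18 20 22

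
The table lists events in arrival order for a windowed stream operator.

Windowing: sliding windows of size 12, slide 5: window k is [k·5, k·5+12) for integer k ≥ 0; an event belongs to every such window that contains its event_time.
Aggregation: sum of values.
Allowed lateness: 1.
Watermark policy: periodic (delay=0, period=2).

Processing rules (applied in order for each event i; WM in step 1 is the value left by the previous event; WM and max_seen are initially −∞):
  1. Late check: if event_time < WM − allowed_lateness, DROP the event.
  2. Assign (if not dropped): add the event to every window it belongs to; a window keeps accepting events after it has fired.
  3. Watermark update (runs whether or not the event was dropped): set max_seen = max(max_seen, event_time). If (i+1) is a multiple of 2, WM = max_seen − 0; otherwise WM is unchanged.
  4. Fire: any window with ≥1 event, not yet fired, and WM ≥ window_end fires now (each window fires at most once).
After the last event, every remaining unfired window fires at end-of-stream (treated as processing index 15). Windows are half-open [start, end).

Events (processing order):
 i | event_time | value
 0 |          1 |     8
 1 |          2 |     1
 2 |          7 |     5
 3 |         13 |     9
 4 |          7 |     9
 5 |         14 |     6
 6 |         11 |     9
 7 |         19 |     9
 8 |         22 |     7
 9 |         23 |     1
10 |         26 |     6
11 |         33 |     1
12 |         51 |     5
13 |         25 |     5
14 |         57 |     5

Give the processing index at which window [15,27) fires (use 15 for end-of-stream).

11

i=0 t=1 v=8: → [0,12); WM=−∞
i=1 t=2 v=1: → [0,12); WM=2
i=2 t=7 v=5: → [5,17),[0,12); WM=2
i=3 t=13 v=9: → [10,22),[5,17); WM=13; [0,12) fires=14
i=4 t=7 v=9: DROP (t<13-1); WM=13
i=5 t=14 v=6: → [10,22),[5,17); WM=14
i=6 t=11 v=9: DROP (t<14-1); WM=14
i=7 t=19 v=9: → [15,27),[10,22); WM=19; [5,17) fires=20
i=8 t=22 v=7: → [20,32),[15,27); WM=19
i=9 t=23 v=1: → [20,32),[15,27); WM=23; [10,22) fires=24
i=10 t=26 v=6: → [25,37),[20,32),[15,27); WM=23
i=11 t=33 v=1: → [30,42),[25,37); WM=33; [15,27) fires=23 [20,32) fires=14
i=12 t=51 v=5: → [50,62),[45,57),[40,52); WM=33
i=13 t=25 v=5: DROP (t<33-1); WM=51; [25,37) fires=7 [30,42) fires=1
i=14 t=57 v=5: → [55,67),[50,62); WM=51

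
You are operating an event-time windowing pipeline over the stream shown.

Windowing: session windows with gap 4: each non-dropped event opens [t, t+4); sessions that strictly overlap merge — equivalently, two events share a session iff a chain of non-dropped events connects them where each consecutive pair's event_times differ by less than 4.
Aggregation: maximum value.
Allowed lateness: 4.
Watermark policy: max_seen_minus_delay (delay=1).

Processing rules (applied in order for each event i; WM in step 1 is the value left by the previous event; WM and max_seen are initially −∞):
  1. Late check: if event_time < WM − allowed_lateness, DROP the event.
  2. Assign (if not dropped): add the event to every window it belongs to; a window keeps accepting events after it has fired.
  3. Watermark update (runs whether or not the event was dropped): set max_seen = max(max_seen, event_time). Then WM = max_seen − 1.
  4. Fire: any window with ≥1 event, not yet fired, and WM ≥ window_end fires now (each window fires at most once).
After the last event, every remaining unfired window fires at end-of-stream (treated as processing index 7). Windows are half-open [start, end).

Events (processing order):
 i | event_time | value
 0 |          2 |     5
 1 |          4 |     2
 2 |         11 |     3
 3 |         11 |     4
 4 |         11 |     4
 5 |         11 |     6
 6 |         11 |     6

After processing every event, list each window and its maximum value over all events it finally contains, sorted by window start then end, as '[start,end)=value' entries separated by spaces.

i=0 t=2 v=5: → [2,6); WM=1
i=1 t=4 v=2: → [2,8); WM=3
i=2 t=11 v=3: → [11,15); WM=10
i=3 t=11 v=4: → [11,15); WM=10
i=4 t=11 v=4: → [11,15); WM=10
i=5 t=11 v=6: → [11,15); WM=10
i=6 t=11 v=6: → [11,15); WM=10

[2,8)=5 [11,15)=6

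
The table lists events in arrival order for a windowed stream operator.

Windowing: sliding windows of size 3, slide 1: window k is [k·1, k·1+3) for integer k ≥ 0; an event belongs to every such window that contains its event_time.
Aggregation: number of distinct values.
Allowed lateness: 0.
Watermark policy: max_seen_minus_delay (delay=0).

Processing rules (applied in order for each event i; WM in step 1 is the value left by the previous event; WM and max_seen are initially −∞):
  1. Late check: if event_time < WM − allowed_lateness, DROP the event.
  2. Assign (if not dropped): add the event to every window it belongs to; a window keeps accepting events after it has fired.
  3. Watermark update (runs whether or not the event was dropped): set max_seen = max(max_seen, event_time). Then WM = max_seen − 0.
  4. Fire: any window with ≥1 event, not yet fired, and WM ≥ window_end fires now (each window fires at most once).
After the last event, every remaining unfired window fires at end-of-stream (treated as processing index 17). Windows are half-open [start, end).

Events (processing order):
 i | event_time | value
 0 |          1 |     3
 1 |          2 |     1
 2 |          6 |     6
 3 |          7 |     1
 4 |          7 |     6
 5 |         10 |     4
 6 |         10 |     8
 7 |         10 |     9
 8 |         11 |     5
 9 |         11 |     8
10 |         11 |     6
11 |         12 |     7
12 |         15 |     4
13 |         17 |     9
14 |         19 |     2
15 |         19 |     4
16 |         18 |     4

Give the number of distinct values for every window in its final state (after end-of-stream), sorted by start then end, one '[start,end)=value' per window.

[0,3)=2 [1,4)=2 [2,5)=1 [4,7)=1 [5,8)=2 [6,9)=2 [7,10)=2 [8,11)=3 [9,12)=5 [10,13)=6 [11,14)=4 [12,15)=1 [13,16)=1 [14,17)=1 [15,18)=2 [16,19)=1 [17,20)=3 [18,21)=2 [19,22)=2

i=0 t=1 v=3: → [1,4),[0,3); WM=1
i=1 t=2 v=1: → [2,5),[1,4),[0,3); WM=2
i=2 t=6 v=6: → [6,9),[5,8),[4,7); WM=6; [0,3) fires=2 [1,4) fires=2 [2,5) fires=1
i=3 t=7 v=1: → [7,10),[6,9),[5,8); WM=7; [4,7) fires=1
i=4 t=7 v=6: → [7,10),[6,9),[5,8); WM=7
i=5 t=10 v=4: → [10,13),[9,12),[8,11); WM=10; [5,8) fires=2 [6,9) fires=2 [7,10) fires=2
i=6 t=10 v=8: → [10,13),[9,12),[8,11); WM=10
i=7 t=10 v=9: → [10,13),[9,12),[8,11); WM=10
i=8 t=11 v=5: → [11,14),[10,13),[9,12); WM=11; [8,11) fires=3
i=9 t=11 v=8: → [11,14),[10,13),[9,12); WM=11
i=10 t=11 v=6: → [11,14),[10,13),[9,12); WM=11
i=11 t=12 v=7: → [12,15),[11,14),[10,13); WM=12; [9,12) fires=5
i=12 t=15 v=4: → [15,18),[14,17),[13,16); WM=15; [10,13) fires=6 [11,14) fires=4 [12,15) fires=1
i=13 t=17 v=9: → [17,20),[16,19),[15,18); WM=17; [13,16) fires=1 [14,17) fires=1
i=14 t=19 v=2: → [19,22),[18,21),[17,20); WM=19; [15,18) fires=2 [16,19) fires=1
i=15 t=19 v=4: → [19,22),[18,21),[17,20); WM=19
i=16 t=18 v=4: DROP (t<19-0); WM=19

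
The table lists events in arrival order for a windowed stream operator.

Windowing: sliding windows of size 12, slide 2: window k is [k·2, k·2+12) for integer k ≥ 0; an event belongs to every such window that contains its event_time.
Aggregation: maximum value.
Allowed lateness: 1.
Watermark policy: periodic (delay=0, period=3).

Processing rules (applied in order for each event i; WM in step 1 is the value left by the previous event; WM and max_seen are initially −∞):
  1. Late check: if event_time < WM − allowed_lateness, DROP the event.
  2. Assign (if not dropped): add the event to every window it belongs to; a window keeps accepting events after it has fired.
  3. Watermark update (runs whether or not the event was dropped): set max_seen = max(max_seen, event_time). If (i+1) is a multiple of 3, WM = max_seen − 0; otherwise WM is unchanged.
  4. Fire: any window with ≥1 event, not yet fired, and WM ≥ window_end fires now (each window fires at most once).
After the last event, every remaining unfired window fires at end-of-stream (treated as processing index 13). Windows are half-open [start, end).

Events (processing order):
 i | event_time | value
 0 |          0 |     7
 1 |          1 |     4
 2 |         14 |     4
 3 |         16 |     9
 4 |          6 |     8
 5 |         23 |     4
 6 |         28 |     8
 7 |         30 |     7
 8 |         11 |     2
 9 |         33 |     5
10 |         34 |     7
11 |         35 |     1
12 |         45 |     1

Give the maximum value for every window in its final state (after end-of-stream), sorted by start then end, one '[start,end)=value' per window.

[0,12)=7 [4,16)=4 [6,18)=9 [8,20)=9 [10,22)=9 [12,24)=9 [14,26)=9 [16,28)=9 [18,30)=8 [20,32)=8 [22,34)=8 [24,36)=8 [26,38)=8 [28,40)=8 [30,42)=7 [32,44)=7 [34,46)=7 [36,48)=1 [38,50)=1 [40,52)=1 [42,54)=1 [44,56)=1

i=0 t=0 v=7: → [0,12); WM=−∞
i=1 t=1 v=4: → [0,12); WM=−∞
i=2 t=14 v=4: → [14,26),[12,24),[10,22),[8,20),[6,18),[4,16); WM=14; [0,12) fires=7
i=3 t=16 v=9: → [16,28),[14,26),[12,24),[10,22),[8,20),[6,18); WM=14
i=4 t=6 v=8: DROP (t<14-1); WM=14
i=5 t=23 v=4: → [22,34),[20,32),[18,30),[16,28),[14,26),[12,24); WM=23; [4,16) fires=4 [6,18) fires=9 [8,20) fires=9 [10,22) fires=9
i=6 t=28 v=8: → [28,40),[26,38),[24,36),[22,34),[20,32),[18,30); WM=23
i=7 t=30 v=7: → [30,42),[28,40),[26,38),[24,36),[22,34),[20,32); WM=23
i=8 t=11 v=2: DROP (t<23-1); WM=30; [12,24) fires=9 [14,26) fires=9 [16,28) fires=9 [18,30) fires=8
i=9 t=33 v=5: → [32,44),[30,42),[28,40),[26,38),[24,36),[22,34); WM=30
i=10 t=34 v=7: → [34,46),[32,44),[30,42),[28,40),[26,38),[24,36); WM=30
i=11 t=35 v=1: → [34,46),[32,44),[30,42),[28,40),[26,38),[24,36); WM=35; [20,32) fires=8 [22,34) fires=8
i=12 t=45 v=1: → [44,56),[42,54),[40,52),[38,50),[36,48),[34,46); WM=35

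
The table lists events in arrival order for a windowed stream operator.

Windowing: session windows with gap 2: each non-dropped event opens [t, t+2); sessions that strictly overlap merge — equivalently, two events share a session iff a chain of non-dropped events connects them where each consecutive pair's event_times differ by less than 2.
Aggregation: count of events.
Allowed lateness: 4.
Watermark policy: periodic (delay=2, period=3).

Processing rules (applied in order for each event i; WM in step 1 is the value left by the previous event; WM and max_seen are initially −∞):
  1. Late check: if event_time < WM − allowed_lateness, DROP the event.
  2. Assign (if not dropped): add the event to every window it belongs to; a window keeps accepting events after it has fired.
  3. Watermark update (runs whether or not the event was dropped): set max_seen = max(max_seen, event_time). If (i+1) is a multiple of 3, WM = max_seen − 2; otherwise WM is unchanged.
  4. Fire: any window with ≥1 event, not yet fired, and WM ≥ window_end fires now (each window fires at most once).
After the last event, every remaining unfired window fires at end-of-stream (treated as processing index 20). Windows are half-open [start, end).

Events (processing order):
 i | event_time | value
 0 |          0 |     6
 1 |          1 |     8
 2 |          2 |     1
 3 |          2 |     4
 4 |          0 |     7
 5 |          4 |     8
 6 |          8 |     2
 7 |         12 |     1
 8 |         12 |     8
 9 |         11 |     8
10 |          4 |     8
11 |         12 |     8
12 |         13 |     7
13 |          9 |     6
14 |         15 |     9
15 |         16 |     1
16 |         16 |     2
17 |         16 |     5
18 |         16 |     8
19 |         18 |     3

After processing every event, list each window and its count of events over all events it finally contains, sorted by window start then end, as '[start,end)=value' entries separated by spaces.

[0,4)=5 [4,6)=1 [8,11)=2 [11,15)=5 [15,18)=5 [18,20)=1

i=0 t=0 v=6: → [0,2); WM=−∞
i=1 t=1 v=8: → [0,3); WM=−∞
i=2 t=2 v=1: → [0,4); WM=0
i=3 t=2 v=4: → [0,4); WM=0
i=4 t=0 v=7: → [0,4); WM=0
i=5 t=4 v=8: → [4,6); WM=2
i=6 t=8 v=2: → [8,10); WM=2
i=7 t=12 v=1: → [12,14); WM=2
i=8 t=12 v=8: → [12,14); WM=10
i=9 t=11 v=8: → [11,14); WM=10
i=10 t=4 v=8: DROP (t<10-4); WM=10
i=11 t=12 v=8: → [11,14); WM=10
i=12 t=13 v=7: → [11,15); WM=10
i=13 t=9 v=6: → [8,11); WM=10
i=14 t=15 v=9: → [15,17); WM=13
i=15 t=16 v=1: → [15,18); WM=13
i=16 t=16 v=2: → [15,18); WM=13
i=17 t=16 v=5: → [15,18); WM=14
i=18 t=16 v=8: → [15,18); WM=14
i=19 t=18 v=3: → [18,20); WM=14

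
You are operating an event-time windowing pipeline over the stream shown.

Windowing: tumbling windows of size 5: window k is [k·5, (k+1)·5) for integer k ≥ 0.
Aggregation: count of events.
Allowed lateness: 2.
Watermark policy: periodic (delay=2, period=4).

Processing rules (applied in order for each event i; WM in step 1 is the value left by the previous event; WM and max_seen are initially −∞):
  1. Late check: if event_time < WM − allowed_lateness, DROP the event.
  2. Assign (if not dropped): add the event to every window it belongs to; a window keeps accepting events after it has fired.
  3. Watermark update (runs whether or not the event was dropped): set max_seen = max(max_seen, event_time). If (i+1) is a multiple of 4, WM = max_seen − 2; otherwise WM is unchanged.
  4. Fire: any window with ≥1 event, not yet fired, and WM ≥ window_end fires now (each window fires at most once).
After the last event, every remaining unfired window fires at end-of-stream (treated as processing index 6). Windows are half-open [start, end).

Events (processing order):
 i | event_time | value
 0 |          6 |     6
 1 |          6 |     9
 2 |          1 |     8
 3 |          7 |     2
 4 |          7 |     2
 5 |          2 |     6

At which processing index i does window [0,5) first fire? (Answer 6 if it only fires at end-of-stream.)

i=0 t=6 v=6: → [5,10); WM=−∞
i=1 t=6 v=9: → [5,10); WM=−∞
i=2 t=1 v=8: → [0,5); WM=−∞
i=3 t=7 v=2: → [5,10); WM=5; [0,5) fires=1
i=4 t=7 v=2: → [5,10); WM=5
i=5 t=2 v=6: DROP (t<5-2); WM=5

3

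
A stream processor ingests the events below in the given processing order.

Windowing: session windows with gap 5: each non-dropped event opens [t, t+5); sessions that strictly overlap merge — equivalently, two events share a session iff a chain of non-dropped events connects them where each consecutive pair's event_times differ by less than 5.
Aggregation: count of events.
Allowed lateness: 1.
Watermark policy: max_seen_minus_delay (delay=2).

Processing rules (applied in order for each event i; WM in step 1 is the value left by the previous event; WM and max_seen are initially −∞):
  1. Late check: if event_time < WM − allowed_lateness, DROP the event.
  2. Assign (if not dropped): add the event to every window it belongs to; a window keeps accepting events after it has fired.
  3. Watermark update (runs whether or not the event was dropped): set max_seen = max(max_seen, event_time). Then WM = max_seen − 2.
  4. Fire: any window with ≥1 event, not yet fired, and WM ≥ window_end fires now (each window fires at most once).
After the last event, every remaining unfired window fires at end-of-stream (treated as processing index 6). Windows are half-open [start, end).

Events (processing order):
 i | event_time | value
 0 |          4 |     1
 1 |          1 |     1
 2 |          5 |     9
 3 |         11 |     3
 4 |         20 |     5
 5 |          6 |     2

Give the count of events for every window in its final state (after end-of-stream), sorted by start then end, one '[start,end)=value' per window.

[1,10)=3 [11,16)=1 [20,25)=1

i=0 t=4 v=1: → [4,9); WM=2
i=1 t=1 v=1: → [1,9); WM=2
i=2 t=5 v=9: → [1,10); WM=3
i=3 t=11 v=3: → [11,16); WM=9
i=4 t=20 v=5: → [20,25); WM=18
i=5 t=6 v=2: DROP (t<18-1); WM=18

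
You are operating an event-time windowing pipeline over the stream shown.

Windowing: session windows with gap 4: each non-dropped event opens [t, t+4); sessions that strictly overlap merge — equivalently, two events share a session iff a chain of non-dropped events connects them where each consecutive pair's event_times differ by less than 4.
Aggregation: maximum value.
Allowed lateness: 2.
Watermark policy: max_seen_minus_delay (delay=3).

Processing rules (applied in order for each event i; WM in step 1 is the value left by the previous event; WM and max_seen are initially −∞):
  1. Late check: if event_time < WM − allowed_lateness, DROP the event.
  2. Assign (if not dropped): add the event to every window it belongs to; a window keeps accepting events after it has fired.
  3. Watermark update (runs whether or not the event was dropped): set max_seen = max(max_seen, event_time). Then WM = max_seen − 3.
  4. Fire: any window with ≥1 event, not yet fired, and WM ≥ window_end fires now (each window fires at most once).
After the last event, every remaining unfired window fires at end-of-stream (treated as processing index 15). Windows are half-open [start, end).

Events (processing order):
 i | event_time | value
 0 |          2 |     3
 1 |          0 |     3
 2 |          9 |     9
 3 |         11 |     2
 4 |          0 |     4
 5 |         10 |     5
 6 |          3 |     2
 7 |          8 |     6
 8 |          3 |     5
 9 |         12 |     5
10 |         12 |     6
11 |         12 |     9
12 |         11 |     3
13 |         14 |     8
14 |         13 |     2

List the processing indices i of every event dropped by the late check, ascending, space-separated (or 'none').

i=0 t=2 v=3: → [2,6); WM=-1
i=1 t=0 v=3: → [0,6); WM=-1
i=2 t=9 v=9: → [9,13); WM=6
i=3 t=11 v=2: → [9,15); WM=8
i=4 t=0 v=4: DROP (t<8-2); WM=8
i=5 t=10 v=5: → [9,15); WM=8
i=6 t=3 v=2: DROP (t<8-2); WM=8
i=7 t=8 v=6: → [8,15); WM=8
i=8 t=3 v=5: DROP (t<8-2); WM=8
i=9 t=12 v=5: → [8,16); WM=9
i=10 t=12 v=6: → [8,16); WM=9
i=11 t=12 v=9: → [8,16); WM=9
i=12 t=11 v=3: → [8,16); WM=9
i=13 t=14 v=8: → [8,18); WM=11
i=14 t=13 v=2: → [8,18); WM=11

4 6 8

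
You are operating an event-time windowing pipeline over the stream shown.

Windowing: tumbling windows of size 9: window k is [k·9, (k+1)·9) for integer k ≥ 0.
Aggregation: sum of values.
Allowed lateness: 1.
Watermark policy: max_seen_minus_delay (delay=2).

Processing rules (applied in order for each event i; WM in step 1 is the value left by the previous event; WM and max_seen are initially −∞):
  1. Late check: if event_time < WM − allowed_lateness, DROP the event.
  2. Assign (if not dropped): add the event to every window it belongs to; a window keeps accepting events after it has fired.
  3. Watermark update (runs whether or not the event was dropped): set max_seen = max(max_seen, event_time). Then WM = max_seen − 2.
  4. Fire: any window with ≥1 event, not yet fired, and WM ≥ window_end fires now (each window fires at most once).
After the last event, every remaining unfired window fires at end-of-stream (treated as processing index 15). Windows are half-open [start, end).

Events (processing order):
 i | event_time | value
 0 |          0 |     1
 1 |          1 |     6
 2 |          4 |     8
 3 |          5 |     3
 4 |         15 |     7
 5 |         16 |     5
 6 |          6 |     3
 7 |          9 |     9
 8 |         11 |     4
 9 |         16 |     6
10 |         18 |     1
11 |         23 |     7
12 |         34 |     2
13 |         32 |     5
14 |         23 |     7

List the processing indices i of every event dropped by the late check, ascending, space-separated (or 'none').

6 7 8 14

i=0 t=0 v=1: → [0,9); WM=-2
i=1 t=1 v=6: → [0,9); WM=-1
i=2 t=4 v=8: → [0,9); WM=2
i=3 t=5 v=3: → [0,9); WM=3
i=4 t=15 v=7: → [9,18); WM=13; [0,9) fires=18
i=5 t=16 v=5: → [9,18); WM=14
i=6 t=6 v=3: DROP (t<14-1); WM=14
i=7 t=9 v=9: DROP (t<14-1); WM=14
i=8 t=11 v=4: DROP (t<14-1); WM=14
i=9 t=16 v=6: → [9,18); WM=14
i=10 t=18 v=1: → [18,27); WM=16
i=11 t=23 v=7: → [18,27); WM=21; [9,18) fires=18
i=12 t=34 v=2: → [27,36); WM=32; [18,27) fires=8
i=13 t=32 v=5: → [27,36); WM=32
i=14 t=23 v=7: DROP (t<32-1); WM=32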